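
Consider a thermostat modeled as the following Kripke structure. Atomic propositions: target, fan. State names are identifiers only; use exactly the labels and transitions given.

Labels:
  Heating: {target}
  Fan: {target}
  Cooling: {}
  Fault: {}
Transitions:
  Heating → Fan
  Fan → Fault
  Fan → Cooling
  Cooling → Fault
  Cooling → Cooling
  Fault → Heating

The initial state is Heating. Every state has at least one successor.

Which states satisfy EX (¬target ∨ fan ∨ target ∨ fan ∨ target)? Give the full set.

States satisfying ¬target ∨ fan ∨ target ∨ fan ∨ target: {Heating, Fan, Cooling, Fault}.
States satisfying EX (¬target ∨ fan ∨ target ∨ fan ∨ target): {Heating, Fan, Cooling, Fault}.

{Heating, Fan, Cooling, Fault}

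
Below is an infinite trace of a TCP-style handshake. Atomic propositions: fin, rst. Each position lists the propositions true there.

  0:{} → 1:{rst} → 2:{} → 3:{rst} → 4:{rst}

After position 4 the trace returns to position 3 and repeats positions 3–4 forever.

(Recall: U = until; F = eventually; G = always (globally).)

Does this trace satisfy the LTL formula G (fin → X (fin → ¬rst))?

Satisfied

fin → X (fin → ¬rst) holds at every position 0..4, and those are all positions ever visited, so G (fin → X (fin → ¬rst)) holds.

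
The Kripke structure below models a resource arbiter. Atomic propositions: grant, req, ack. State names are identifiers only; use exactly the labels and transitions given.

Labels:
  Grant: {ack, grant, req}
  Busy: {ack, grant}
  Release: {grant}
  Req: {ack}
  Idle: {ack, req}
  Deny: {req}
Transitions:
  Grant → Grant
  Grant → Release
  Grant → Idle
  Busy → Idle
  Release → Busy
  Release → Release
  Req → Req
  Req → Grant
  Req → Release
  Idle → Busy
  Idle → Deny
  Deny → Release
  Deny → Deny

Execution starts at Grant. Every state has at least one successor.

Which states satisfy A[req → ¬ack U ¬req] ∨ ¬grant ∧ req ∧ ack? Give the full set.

{Busy, Release, Req, Idle}

States satisfying req → ¬ack: {Busy, Release, Req, Deny}.
States satisfying ¬req: {Busy, Release, Req}.
States satisfying A[req → ¬ack U ¬req]: {Busy, Release, Req}.
States satisfying ¬grant: {Req, Idle, Deny}.
States satisfying ¬grant ∧ req: {Idle, Deny}.
States satisfying ¬grant ∧ req ∧ ack: {Idle}.
States satisfying A[req → ¬ack U ¬req] ∨ ¬grant ∧ req ∧ ack: {Busy, Release, Req, Idle}.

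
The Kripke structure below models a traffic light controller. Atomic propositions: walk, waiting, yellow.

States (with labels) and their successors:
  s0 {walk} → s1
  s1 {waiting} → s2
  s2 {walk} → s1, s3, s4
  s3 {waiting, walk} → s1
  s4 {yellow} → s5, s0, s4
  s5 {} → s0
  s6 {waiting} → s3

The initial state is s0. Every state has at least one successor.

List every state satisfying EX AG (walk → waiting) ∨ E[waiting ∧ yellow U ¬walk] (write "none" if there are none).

States satisfying AG (walk → waiting): ∅.
States satisfying EX AG (walk → waiting): ∅.
States satisfying waiting ∧ yellow: ∅.
States satisfying ¬walk: {s1, s4, s5, s6}.
States satisfying E[waiting ∧ yellow U ¬walk]: {s1, s4, s5, s6}.
States satisfying EX AG (walk → waiting) ∨ E[waiting ∧ yellow U ¬walk]: {s1, s4, s5, s6}.

{s1, s4, s5, s6}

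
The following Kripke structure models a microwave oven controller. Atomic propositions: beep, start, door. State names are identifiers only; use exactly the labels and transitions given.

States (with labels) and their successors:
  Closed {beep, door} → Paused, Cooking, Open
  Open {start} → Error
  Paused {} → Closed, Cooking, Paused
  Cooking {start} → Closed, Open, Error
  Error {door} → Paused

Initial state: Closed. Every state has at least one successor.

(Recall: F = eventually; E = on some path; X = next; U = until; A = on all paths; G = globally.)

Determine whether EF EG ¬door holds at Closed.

States satisfying EG ¬door: {Paused}.
States satisfying EF EG ¬door: {Closed, Open, Paused, Cooking, Error}.
Some path from Closed reaches a state where EG ¬door holds.
Closed ∈ Sat(EF EG ¬door).

Satisfied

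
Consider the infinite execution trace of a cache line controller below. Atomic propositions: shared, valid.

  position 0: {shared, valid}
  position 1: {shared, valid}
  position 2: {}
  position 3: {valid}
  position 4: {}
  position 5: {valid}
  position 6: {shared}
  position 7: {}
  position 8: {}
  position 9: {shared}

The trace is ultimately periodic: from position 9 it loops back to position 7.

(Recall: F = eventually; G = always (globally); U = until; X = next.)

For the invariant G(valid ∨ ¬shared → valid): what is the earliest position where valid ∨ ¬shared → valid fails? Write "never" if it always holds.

2

Check valid ∨ ¬shared → valid at each position in order: 0 ✓, 1 ✓.
At position 2 the labels are {}, so valid ∨ ¬shared → valid is false there. This is the first violation.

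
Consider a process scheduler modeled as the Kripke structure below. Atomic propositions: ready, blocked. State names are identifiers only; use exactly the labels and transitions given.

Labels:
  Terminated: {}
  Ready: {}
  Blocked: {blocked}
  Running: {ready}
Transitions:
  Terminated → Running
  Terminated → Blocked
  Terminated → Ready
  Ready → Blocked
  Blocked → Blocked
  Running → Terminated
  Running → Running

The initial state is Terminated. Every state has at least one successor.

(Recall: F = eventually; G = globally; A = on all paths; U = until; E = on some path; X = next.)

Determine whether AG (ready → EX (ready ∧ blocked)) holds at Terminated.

Does not hold

States satisfying ready → EX (ready ∧ blocked): {Terminated, Ready, Blocked}.
States satisfying AG (ready → EX (ready ∧ blocked)): {Ready, Blocked}.
Running is reachable from Terminated and violates ready → EX (ready ∧ blocked), so AG fails at Terminated.
Terminated ∉ Sat(AG (ready → EX (ready ∧ blocked))).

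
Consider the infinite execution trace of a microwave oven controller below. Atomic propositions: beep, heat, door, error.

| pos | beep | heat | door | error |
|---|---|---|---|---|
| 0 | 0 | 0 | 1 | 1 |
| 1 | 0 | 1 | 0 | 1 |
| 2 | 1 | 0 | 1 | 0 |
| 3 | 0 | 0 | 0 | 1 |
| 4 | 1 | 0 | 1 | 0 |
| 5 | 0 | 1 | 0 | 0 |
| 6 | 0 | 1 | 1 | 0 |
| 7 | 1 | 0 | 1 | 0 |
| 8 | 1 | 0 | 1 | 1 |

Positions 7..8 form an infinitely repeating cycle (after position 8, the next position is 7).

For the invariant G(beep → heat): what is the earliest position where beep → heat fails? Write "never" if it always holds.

2

Check beep → heat at each position in order: 0 ✓, 1 ✓.
At position 2 the labels are {beep, door}, so beep → heat is false there. This is the first violation.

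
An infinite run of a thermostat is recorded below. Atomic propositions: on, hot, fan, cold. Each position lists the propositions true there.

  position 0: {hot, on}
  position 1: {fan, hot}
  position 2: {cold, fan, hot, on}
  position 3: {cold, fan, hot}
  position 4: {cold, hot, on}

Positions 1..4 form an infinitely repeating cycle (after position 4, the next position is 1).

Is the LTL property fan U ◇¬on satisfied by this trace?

Satisfied

Walking from position 0: ◇¬on first holds at position 0, and fan holds at every earlier position along the way, so fan U ◇¬on holds.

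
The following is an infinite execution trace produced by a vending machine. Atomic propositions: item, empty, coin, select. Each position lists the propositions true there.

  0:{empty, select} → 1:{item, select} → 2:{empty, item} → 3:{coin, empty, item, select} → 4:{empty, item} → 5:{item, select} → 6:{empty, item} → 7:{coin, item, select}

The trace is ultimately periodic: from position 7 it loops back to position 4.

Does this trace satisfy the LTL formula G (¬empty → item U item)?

Satisfied

¬empty → item U item holds at every position 0..7, and those are all positions ever visited, so G (¬empty → item U item) holds.
Positions where ¬empty holds: 1, 5, 7.
Check item U item at each: 1→ok, 5→ok, 7→ok.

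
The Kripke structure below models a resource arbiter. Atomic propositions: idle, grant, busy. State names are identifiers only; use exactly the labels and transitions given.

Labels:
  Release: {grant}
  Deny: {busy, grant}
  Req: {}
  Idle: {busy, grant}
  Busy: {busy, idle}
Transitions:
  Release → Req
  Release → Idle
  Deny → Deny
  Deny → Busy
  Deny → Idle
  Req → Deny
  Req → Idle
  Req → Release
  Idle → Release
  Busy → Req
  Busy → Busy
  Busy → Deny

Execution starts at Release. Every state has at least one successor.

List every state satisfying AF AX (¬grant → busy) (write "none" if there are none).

States satisfying AX (¬grant → busy): {Deny, Req, Idle}.
States satisfying AF AX (¬grant → busy): {Release, Deny, Req, Idle}.

{Release, Deny, Req, Idle}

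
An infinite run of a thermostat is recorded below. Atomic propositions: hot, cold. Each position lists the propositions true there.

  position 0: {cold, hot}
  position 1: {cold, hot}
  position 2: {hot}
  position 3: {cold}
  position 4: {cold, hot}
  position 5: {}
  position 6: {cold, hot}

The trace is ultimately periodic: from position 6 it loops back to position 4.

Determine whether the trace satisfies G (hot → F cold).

hot → F cold holds at every position 0..6, and those are all positions ever visited, so G (hot → F cold) holds.
Positions where hot holds: 0, 1, 2, 4, 6.
Check F cold at each: 0→ok, 1→ok, 2→ok, 4→ok, 6→ok.

Yes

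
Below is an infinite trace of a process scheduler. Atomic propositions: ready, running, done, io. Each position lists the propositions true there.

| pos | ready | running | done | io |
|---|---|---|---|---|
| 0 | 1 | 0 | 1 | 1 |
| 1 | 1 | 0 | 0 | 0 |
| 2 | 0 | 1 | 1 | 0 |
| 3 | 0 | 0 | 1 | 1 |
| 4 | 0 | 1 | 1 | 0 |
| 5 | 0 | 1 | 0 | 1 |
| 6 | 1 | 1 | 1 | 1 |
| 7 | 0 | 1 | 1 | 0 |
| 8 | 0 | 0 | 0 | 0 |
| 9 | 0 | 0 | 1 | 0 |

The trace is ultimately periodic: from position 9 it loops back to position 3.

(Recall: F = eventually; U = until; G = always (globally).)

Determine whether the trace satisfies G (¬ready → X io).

Does not hold

¬ready → X io must hold at every position from 0 onward. It fails at position 3, so G (¬ready → X io) is false.
Positions where ¬ready holds: 2, 3, 4, 5, 7, 8, 9.
Check X io at each: 2→ok, 3→fails, 4→ok, 5→ok, 7→fails, 8→fails, 9→ok.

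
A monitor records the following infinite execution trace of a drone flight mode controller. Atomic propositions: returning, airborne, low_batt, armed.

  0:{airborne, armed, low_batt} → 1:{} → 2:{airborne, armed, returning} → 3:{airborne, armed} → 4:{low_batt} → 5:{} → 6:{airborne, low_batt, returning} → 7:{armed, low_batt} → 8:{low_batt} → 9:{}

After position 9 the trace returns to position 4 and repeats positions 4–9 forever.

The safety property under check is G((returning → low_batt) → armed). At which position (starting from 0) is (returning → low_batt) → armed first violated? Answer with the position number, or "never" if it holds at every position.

1

Check (returning → low_batt) → armed at each position in order: 0 ✓.
At position 1 the labels are {}, so (returning → low_batt) → armed is false there. This is the first violation.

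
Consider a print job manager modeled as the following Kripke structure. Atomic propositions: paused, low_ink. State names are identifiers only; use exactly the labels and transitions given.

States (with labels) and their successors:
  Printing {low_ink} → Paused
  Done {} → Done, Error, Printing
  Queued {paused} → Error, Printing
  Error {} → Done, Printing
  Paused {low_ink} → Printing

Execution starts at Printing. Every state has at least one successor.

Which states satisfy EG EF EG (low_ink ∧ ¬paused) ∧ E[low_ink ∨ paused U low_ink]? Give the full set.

{Printing, Queued, Paused}

States satisfying EF EG (low_ink ∧ ¬paused): {Printing, Done, Queued, Error, Paused}.
States satisfying EG EF EG (low_ink ∧ ¬paused): {Printing, Done, Queued, Error, Paused}.
States satisfying low_ink ∨ paused: {Printing, Queued, Paused}.
States satisfying low_ink: {Printing, Paused}.
States satisfying E[low_ink ∨ paused U low_ink]: {Printing, Queued, Paused}.
States satisfying EG EF EG (low_ink ∧ ¬paused) ∧ E[low_ink ∨ paused U low_ink]: {Printing, Queued, Paused}.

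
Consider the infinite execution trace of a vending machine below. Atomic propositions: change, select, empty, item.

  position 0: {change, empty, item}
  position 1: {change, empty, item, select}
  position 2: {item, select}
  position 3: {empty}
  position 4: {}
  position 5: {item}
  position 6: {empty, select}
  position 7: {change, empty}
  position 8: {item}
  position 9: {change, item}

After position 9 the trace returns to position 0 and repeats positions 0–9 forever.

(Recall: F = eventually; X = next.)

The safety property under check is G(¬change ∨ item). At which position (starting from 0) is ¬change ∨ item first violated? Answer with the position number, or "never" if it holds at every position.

Check ¬change ∨ item at each position in order: 0 ✓, 1 ✓, 2 ✓, 3 ✓, 4 ✓, 5 ✓, 6 ✓.
At position 7 the labels are {change, empty}, so ¬change ∨ item is false there. This is the first violation.

7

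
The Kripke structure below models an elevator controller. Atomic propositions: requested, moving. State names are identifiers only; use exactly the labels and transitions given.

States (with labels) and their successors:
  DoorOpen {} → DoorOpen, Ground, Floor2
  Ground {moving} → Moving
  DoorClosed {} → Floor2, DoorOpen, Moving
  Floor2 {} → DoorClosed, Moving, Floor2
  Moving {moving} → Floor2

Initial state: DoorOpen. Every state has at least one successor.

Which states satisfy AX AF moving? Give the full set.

States satisfying AF moving: {Ground, Moving}.
States satisfying AX AF moving: {Ground}.

{Ground}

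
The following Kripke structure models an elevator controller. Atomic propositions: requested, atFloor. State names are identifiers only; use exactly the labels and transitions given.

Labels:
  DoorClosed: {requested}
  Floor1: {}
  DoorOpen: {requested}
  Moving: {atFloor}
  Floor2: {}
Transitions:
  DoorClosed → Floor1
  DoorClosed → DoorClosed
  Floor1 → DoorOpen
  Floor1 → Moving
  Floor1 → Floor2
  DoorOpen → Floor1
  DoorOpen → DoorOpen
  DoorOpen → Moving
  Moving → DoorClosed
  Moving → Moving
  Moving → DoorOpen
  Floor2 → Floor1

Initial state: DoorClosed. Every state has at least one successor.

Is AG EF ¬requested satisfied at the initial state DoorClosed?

Holds

States satisfying EF ¬requested: {DoorClosed, Floor1, DoorOpen, Moving, Floor2}.
States satisfying AG EF ¬requested: {DoorClosed, Floor1, DoorOpen, Moving, Floor2}.
Every state reachable from DoorClosed satisfies EF ¬requested.
DoorClosed ∈ Sat(AG EF ¬requested).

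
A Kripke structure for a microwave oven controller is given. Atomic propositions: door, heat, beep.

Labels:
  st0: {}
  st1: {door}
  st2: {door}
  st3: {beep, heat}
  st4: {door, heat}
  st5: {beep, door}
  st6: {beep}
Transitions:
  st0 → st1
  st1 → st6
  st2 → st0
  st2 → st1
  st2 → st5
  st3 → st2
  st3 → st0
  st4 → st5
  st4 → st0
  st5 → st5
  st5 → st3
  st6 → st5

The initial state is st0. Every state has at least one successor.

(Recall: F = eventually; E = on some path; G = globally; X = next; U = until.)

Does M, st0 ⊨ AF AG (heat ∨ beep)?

Violated

States satisfying AG (heat ∨ beep): ∅.
States satisfying AF AG (heat ∨ beep): ∅.
There is a path from st0 along which AG (heat ∨ beep) never holds.
st0 ∉ Sat(AF AG (heat ∨ beep)).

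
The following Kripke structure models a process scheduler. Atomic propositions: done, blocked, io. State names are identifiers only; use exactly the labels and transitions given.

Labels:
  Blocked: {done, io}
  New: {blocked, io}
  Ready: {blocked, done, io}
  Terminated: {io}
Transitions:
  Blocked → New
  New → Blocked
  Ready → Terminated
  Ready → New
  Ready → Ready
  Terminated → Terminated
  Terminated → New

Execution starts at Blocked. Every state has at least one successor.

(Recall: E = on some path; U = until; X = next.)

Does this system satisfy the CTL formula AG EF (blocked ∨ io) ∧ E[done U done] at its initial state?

States satisfying EF (blocked ∨ io): {Blocked, New, Ready, Terminated}.
States satisfying AG EF (blocked ∨ io): {Blocked, New, Ready, Terminated}.
States satisfying done: {Blocked, Ready}.
States satisfying E[done U done]: {Blocked, Ready}.
States satisfying AG EF (blocked ∨ io) ∧ E[done U done]: {Blocked, Ready}.
Blocked ∈ Sat(AG EF (blocked ∨ io) ∧ E[done U done]).

Yes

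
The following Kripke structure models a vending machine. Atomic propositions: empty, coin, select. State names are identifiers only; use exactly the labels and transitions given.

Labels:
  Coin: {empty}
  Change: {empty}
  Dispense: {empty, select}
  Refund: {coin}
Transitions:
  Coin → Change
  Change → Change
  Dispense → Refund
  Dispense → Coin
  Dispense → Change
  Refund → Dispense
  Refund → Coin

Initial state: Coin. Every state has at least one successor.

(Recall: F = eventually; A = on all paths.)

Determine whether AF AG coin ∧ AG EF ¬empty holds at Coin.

No

States satisfying AG coin: ∅.
States satisfying AF AG coin: ∅.
States satisfying EF ¬empty: {Dispense, Refund}.
States satisfying AG EF ¬empty: ∅.
States satisfying AF AG coin ∧ AG EF ¬empty: ∅.
Coin ∉ Sat(AF AG coin ∧ AG EF ¬empty).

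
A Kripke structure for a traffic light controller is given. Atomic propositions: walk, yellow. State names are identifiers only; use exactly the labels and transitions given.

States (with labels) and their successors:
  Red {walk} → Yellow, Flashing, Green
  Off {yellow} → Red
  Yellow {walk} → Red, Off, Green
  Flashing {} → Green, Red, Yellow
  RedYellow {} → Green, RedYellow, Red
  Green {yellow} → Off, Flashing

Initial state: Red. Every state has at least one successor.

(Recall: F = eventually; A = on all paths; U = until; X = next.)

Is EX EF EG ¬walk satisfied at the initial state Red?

Yes

States satisfying EF EG ¬walk: {Red, Off, Yellow, Flashing, RedYellow, Green}.
States satisfying EX EF EG ¬walk: {Red, Off, Yellow, Flashing, RedYellow, Green}.
Red ∈ Sat(EX EF EG ¬walk).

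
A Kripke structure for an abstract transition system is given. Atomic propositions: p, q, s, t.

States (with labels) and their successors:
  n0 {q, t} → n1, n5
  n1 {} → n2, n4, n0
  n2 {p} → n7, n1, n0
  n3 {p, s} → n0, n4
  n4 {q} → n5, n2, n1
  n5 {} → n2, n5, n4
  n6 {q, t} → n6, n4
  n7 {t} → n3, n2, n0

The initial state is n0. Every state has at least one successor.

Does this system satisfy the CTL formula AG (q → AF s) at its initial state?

Does not hold

States satisfying q → AF s: {n1, n2, n3, n5, n7}.
States satisfying AG (q → AF s): ∅.
n0 is reachable from n0 and violates q → AF s, so AG fails at n0.
n0 ∉ Sat(AG (q → AF s)).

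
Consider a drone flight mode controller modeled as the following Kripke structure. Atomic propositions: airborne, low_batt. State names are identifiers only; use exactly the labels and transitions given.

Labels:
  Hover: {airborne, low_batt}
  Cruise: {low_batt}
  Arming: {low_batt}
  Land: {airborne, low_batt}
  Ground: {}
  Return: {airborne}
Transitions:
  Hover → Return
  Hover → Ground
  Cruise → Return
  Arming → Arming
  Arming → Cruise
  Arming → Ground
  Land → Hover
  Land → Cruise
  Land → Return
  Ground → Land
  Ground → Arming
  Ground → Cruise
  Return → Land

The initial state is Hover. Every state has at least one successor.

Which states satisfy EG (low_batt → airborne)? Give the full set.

States satisfying low_batt → airborne: {Hover, Land, Ground, Return}.
States satisfying EG (low_batt → airborne): {Hover, Land, Ground, Return}.

{Hover, Land, Ground, Return}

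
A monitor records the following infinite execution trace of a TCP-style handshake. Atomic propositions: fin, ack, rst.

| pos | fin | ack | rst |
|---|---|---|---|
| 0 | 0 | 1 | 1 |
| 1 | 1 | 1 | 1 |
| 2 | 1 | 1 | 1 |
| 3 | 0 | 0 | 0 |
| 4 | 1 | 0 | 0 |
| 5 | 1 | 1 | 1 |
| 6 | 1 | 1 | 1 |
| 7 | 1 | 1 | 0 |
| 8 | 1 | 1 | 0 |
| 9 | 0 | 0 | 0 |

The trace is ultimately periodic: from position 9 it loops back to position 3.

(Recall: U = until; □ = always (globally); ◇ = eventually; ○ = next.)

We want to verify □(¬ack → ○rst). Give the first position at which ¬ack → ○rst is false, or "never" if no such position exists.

3

Check ¬ack → ○rst at each position in order: 0 ✓, 1 ✓, 2 ✓.
At position 3 the labels are {} and the next position 4 has {fin}, so ¬ack → ○rst is false there. This is the first violation.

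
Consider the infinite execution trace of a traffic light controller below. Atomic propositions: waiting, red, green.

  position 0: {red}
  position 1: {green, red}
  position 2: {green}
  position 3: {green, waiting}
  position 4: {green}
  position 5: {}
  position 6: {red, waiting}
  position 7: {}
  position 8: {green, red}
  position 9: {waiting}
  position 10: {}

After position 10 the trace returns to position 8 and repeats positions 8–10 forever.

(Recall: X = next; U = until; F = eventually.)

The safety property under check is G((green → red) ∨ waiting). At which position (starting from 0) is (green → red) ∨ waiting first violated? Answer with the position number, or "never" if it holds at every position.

Check (green → red) ∨ waiting at each position in order: 0 ✓, 1 ✓.
At position 2 the labels are {green}, so (green → red) ∨ waiting is false there. This is the first violation.

2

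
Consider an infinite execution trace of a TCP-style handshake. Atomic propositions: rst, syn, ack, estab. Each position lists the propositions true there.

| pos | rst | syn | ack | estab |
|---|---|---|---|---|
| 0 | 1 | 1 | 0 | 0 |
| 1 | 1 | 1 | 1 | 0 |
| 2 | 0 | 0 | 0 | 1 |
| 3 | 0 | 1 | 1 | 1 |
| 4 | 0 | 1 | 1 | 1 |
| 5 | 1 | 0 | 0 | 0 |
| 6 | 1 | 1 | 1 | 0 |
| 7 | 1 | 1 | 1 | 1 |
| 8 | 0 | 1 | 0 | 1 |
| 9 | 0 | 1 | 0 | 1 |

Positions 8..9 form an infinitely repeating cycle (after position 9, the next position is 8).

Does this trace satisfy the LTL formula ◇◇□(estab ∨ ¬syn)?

◇□(estab ∨ ¬syn) holds at position 0, which is reachable from 0, so ◇◇□(estab ∨ ¬syn) holds.

Satisfied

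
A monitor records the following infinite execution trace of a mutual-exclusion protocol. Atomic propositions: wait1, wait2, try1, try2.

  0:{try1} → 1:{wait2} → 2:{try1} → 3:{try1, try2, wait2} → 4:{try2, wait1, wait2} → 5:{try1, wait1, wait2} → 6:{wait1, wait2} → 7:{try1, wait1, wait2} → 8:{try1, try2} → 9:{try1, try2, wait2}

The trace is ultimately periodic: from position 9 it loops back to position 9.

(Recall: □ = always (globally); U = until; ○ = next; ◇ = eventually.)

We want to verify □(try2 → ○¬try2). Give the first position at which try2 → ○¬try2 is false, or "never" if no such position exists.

3

Check try2 → ○¬try2 at each position in order: 0 ✓, 1 ✓, 2 ✓.
At position 3 the labels are {try1, try2, wait2} and the next position 4 has {try2, wait1, wait2}, so try2 → ○¬try2 is false there. This is the first violation.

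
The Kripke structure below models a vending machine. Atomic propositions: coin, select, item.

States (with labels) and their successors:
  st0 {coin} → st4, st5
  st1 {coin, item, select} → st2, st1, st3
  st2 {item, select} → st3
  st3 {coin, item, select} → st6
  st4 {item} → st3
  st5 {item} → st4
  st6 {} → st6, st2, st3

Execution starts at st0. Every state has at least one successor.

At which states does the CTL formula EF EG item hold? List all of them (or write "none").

{st1}

States satisfying EG item: {st1}.
States satisfying EF EG item: {st1}.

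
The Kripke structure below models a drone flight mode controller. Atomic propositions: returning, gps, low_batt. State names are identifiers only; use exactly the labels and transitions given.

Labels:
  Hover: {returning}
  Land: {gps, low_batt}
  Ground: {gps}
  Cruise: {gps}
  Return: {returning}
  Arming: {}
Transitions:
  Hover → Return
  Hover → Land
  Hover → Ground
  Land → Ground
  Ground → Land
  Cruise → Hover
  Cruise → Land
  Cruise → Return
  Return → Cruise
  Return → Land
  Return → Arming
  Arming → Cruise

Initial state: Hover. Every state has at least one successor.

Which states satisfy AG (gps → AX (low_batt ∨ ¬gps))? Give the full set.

none

States satisfying gps → AX (low_batt ∨ ¬gps): {Hover, Ground, Cruise, Return, Arming}.
States satisfying AG (gps → AX (low_batt ∨ ¬gps)): ∅.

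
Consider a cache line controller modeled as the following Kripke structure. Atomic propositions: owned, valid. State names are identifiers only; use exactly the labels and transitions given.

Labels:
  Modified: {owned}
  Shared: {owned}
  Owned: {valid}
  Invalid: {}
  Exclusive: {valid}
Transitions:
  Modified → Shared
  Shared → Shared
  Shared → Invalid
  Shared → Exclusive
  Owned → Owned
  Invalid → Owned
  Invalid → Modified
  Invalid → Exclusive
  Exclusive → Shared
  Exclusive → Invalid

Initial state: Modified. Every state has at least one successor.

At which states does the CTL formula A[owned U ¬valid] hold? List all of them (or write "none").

States satisfying owned: {Modified, Shared}.
States satisfying ¬valid: {Modified, Shared, Invalid}.
States satisfying A[owned U ¬valid]: {Modified, Shared, Invalid}.

{Modified, Shared, Invalid}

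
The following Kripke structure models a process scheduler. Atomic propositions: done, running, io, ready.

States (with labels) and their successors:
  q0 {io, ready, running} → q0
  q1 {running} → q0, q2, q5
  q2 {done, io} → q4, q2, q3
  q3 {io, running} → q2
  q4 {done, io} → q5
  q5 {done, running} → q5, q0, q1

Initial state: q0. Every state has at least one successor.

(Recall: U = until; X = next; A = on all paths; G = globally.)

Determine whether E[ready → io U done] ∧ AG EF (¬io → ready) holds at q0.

No

States satisfying ready → io: {q0, q1, q2, q3, q4, q5}.
States satisfying done: {q2, q4, q5}.
States satisfying E[ready → io U done]: {q1, q2, q3, q4, q5}.
States satisfying EF (¬io → ready): {q0, q1, q2, q3, q4, q5}.
States satisfying AG EF (¬io → ready): {q0, q1, q2, q3, q4, q5}.
States satisfying E[ready → io U done] ∧ AG EF (¬io → ready): {q1, q2, q3, q4, q5}.
q0 ∉ Sat(E[ready → io U done] ∧ AG EF (¬io → ready)).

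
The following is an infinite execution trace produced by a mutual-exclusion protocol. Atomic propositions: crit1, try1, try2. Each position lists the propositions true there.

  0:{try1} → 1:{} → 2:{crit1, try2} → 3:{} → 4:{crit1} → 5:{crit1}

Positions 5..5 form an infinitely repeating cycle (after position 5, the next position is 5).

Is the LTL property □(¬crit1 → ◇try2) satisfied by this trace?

¬crit1 → ◇try2 must hold at every position from 0 onward. It fails at position 3, so □(¬crit1 → ◇try2) is false.
Positions where ¬crit1 holds: 0, 1, 3.
Check ◇try2 at each: 0→ok, 1→ok, 3→fails.

Violated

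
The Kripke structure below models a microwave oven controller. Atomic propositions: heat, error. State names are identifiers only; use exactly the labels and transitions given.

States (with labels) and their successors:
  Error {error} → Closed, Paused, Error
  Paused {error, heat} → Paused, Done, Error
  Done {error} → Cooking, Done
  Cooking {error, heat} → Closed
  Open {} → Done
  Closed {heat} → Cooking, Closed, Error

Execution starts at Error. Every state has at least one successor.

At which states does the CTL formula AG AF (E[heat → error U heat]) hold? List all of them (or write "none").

{Error, Paused, Done, Cooking, Open, Closed}

States satisfying AF (E[heat → error U heat]): {Error, Paused, Done, Cooking, Open, Closed}.
States satisfying AG AF (E[heat → error U heat]): {Error, Paused, Done, Cooking, Open, Closed}.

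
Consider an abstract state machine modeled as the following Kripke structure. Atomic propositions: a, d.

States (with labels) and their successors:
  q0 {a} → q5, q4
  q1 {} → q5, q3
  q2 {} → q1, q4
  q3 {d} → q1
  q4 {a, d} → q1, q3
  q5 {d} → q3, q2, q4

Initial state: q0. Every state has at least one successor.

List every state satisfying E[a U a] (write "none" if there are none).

States satisfying a: {q0, q4}.
States satisfying E[a U a]: {q0, q4}.

{q0, q4}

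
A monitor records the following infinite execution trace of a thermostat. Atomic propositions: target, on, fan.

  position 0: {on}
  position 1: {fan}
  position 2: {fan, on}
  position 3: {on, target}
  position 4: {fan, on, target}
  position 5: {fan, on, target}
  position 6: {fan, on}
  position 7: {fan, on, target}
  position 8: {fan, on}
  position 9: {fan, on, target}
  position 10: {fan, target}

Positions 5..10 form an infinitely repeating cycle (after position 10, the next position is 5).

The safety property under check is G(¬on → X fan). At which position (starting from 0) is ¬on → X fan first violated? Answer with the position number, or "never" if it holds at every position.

never

¬on → X fan holds at every position 0..10, and those are all the positions the trace ever visits, so the invariant G(¬on → X fan) is never violated.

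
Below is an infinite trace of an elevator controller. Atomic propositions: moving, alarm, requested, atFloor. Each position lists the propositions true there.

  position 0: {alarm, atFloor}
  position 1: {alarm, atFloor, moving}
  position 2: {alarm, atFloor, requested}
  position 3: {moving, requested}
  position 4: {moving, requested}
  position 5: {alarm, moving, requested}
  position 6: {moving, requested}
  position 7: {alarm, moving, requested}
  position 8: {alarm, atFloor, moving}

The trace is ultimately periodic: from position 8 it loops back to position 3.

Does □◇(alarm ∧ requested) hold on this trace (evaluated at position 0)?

◇(alarm ∧ requested) holds at every position 0..8, and those are all positions ever visited, so □◇(alarm ∧ requested) holds.

Yes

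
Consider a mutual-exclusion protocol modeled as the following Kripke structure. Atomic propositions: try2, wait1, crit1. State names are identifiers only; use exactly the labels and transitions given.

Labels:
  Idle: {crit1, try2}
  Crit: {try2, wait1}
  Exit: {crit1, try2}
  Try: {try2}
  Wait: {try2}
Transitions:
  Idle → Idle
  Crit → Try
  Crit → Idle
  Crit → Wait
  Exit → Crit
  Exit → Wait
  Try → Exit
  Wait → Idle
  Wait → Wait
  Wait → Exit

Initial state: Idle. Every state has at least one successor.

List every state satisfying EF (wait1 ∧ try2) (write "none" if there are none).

{Crit, Exit, Try, Wait}

States satisfying wait1 ∧ try2: {Crit}.
States satisfying EF (wait1 ∧ try2): {Crit, Exit, Try, Wait}.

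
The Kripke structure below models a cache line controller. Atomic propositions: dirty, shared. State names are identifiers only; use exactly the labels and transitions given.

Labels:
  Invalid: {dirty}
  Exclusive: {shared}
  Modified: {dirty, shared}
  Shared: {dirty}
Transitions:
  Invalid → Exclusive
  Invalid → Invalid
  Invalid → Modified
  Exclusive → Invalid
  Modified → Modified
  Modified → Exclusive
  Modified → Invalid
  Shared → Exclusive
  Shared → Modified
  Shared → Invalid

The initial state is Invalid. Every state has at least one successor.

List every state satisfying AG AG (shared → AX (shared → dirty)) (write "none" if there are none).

States satisfying AG (shared → AX (shared → dirty)): ∅.
States satisfying AG AG (shared → AX (shared → dirty)): ∅.

none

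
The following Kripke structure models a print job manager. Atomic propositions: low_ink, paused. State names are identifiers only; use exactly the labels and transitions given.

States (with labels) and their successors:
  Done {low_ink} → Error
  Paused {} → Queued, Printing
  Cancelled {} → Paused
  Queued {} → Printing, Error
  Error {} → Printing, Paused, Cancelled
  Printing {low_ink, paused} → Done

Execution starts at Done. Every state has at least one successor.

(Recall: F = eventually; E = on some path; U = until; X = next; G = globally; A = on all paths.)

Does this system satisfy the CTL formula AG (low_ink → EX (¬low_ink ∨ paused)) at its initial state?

Violated

States satisfying low_ink → EX (¬low_ink ∨ paused): {Done, Paused, Cancelled, Queued, Error}.
States satisfying AG (low_ink → EX (¬low_ink ∨ paused)): ∅.
Printing is reachable from Done and violates low_ink → EX (¬low_ink ∨ paused), so AG fails at Done.
Done ∉ Sat(AG (low_ink → EX (¬low_ink ∨ paused))).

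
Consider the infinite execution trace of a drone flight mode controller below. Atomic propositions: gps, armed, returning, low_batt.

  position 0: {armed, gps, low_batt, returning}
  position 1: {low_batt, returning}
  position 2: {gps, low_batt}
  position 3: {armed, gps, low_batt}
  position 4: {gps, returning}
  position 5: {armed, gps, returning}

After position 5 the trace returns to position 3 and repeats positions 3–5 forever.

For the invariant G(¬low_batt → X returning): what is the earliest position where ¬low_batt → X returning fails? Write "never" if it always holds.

5

Check ¬low_batt → X returning at each position in order: 0 ✓, 1 ✓, 2 ✓, 3 ✓, 4 ✓.
At position 5 the labels are {armed, gps, returning} and the next position 3 has {armed, gps, low_batt}, so ¬low_batt → X returning is false there. This is the first violation.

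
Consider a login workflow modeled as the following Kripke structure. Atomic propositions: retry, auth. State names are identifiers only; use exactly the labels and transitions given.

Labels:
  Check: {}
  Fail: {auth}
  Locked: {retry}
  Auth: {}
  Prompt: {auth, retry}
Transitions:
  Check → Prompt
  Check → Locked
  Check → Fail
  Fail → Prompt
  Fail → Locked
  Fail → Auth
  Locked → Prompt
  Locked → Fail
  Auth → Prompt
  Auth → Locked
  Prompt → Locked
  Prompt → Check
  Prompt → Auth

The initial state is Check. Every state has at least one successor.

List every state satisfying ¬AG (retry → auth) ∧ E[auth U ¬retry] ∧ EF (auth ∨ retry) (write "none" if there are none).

States satisfying retry → auth: {Check, Fail, Auth, Prompt}.
States satisfying AG (retry → auth): ∅.
States satisfying ¬AG (retry → auth): {Check, Fail, Locked, Auth, Prompt}.
States satisfying auth: {Fail, Prompt}.
States satisfying ¬retry: {Check, Fail, Auth}.
States satisfying E[auth U ¬retry]: {Check, Fail, Auth, Prompt}.
States satisfying ¬AG (retry → auth) ∧ E[auth U ¬retry]: {Check, Fail, Auth, Prompt}.
States satisfying auth ∨ retry: {Fail, Locked, Prompt}.
States satisfying EF (auth ∨ retry): {Check, Fail, Locked, Auth, Prompt}.
States satisfying ¬AG (retry → auth) ∧ E[auth U ¬retry] ∧ EF (auth ∨ retry): {Check, Fail, Auth, Prompt}.

{Check, Fail, Auth, Prompt}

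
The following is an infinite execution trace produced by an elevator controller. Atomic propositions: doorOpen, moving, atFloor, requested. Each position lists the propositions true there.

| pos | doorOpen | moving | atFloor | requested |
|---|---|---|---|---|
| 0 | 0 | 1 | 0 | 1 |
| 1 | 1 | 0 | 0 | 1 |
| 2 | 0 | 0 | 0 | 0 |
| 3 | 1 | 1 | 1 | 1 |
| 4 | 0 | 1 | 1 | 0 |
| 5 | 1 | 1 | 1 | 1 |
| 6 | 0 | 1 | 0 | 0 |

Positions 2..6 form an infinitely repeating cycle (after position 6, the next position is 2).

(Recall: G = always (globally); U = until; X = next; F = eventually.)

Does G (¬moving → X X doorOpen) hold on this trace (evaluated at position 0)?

Violated

¬moving → X X doorOpen must hold at every position from 0 onward. It fails at position 2, so G (¬moving → X X doorOpen) is false.
Positions where ¬moving holds: 1, 2.
Check X X doorOpen at each: 1→ok, 2→fails.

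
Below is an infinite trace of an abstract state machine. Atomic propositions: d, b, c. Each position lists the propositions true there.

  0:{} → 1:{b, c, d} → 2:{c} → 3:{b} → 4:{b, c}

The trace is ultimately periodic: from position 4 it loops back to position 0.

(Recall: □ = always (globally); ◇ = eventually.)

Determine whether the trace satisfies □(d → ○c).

d → ○c holds at every position 0..4, and those are all positions ever visited, so □(d → ○c) holds.
Positions where d holds: 1.
Check ○c at each: 1→ok.

Yes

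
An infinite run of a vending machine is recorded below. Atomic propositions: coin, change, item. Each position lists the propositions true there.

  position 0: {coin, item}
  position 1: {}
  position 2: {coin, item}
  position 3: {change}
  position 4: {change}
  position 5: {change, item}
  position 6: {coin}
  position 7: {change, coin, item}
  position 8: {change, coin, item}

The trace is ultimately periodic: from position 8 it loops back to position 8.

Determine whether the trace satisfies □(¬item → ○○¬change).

No

¬item → ○○¬change must hold at every position from 0 onward. It fails at position 1, so □(¬item → ○○¬change) is false.
Positions where ¬item holds: 1, 3, 4, 6.
Check ○○¬change at each: 1→fails, 3→fails, 4→ok, 6→fails.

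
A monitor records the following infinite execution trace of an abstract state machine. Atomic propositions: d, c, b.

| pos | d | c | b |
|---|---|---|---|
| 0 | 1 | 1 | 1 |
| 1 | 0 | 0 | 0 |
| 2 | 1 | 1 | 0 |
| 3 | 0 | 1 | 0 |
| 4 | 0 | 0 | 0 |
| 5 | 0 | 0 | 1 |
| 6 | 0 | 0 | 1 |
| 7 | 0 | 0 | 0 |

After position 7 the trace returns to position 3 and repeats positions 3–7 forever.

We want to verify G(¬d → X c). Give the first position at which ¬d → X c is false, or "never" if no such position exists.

Check ¬d → X c at each position in order: 0 ✓, 1 ✓, 2 ✓.
At position 3 the labels are {c} and the next position 4 has {}, so ¬d → X c is false there. This is the first violation.

3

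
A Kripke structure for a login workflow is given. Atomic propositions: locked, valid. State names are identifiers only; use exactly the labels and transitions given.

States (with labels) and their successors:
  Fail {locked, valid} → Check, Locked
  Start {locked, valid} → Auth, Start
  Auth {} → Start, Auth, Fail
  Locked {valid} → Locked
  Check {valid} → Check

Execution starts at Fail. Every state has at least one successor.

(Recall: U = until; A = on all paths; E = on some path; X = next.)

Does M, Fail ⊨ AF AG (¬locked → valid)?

Holds

States satisfying AG (¬locked → valid): {Fail, Locked, Check}.
States satisfying AF AG (¬locked → valid): {Fail, Locked, Check}.
Fail ∈ Sat(AF AG (¬locked → valid)).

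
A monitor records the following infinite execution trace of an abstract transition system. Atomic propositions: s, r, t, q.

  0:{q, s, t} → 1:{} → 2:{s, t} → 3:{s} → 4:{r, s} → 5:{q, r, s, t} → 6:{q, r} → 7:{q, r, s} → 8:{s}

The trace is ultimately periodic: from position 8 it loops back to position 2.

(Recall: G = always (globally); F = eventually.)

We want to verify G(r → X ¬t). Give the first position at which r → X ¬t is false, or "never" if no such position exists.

4

Check r → X ¬t at each position in order: 0 ✓, 1 ✓, 2 ✓, 3 ✓.
At position 4 the labels are {r, s} and the next position 5 has {q, r, s, t}, so r → X ¬t is false there. This is the first violation.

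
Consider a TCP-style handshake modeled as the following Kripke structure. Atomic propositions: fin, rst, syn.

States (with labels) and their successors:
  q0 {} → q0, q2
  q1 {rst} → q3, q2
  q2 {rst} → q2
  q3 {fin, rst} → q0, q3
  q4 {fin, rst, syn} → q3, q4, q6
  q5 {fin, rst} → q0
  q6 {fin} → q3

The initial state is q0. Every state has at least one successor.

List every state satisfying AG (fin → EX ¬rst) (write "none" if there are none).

States satisfying fin → EX ¬rst: {q0, q1, q2, q3, q4, q5}.
States satisfying AG (fin → EX ¬rst): {q0, q1, q2, q3, q5}.

{q0, q1, q2, q3, q5}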